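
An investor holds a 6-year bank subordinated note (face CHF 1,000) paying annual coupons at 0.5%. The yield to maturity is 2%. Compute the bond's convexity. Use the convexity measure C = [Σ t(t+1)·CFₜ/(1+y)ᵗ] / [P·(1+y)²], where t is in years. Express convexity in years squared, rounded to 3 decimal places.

39.670

With y = 0.02:
  t   CF        PV=CF/(1+0.02)^t    t·PV        t(t+1)·PV
  1         5.00         4.9020         4.9020           9.8039
  2         5.00         4.8058         9.6117          28.8351
  3         5.00         4.7116        14.1348          56.5393
  4         5.00         4.6192        18.4769          92.3845
  5         5.00         4.5287        22.6433         135.8596
  6     1,005.00       892.4112     5,354.4674      37,481.2720
  Σ                    915.9785     5,424.2361      37,804.6945
P = 915.9785.
Convexity = Σ t(t+1)·PV / [P·(1+y)²] = 37,804.6945 / (915.9785 × 1.040400) = 39.66981.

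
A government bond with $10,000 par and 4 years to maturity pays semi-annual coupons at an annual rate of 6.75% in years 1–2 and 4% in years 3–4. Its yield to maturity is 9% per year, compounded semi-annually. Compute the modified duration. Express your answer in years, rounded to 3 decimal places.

Periodic yield y = 0.045. First find Macaulay duration:
  t   CF        PV=CF/(1+0.045)^t    t·PV
  1       337.50       322.9665       322.9665
  2       337.50       309.0589       618.1177
  3       337.50       295.7501       887.2503
  4       337.50       283.0145     1,132.0578
  5       200.00       160.4902       802.4510
  6       200.00       153.5791       921.4749
  7       200.00       146.9657     1,028.7598
  8    10,200.00     7,172.4883    57,379.9064
  Σ                  8,844.3133    63,092.9845
P = 8,844.3133; Macaulay duration = 63,092.9845 / 8,844.3133 = 7.13373 half-year periods = 3.56687 years.
Modified duration = D_Mac / (1 + y) = 3.56687 / 1.045 = 3.41327 years.

3.413 years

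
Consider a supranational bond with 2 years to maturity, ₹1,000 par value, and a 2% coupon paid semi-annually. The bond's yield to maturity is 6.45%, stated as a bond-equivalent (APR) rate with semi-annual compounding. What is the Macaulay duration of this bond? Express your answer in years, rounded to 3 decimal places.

1.969 years

Periodic yield y = 0.03225. Discount each cash flow and weight by its period:
  t   CF        PV=CF/(1+0.03225)^t    t·PV
  1        10.00         9.6876         9.6876
  2        10.00         9.3849        18.7698
  3        10.00         9.0917        27.2751
  4     1,010.00       889.5734     3,558.2938
  Σ                    917.7376     3,614.0263
Price P = Σ PV = 917.7376.
Macaulay duration = Σ(t·PV) / P = 3,614.0263 / 917.7376 = 3.93797 half-year periods.
In years: 3.93797 / 2 = 1.96899 years.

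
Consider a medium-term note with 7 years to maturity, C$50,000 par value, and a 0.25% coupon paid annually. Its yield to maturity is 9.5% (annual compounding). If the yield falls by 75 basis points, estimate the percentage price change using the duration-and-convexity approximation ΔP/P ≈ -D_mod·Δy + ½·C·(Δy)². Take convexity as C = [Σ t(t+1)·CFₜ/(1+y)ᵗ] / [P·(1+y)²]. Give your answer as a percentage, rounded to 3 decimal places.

+4.871%

With y = 0.095:
  t   CF        PV=CF/(1+0.095)^t    t·PV        t(t+1)·PV
  1       125.00       114.1553       114.1553         228.3105
  2       125.00       104.2514       208.5027         625.5082
  3       125.00        95.2067       285.6202       1,142.4808
  4       125.00        86.9468       347.7871       1,738.9357
  5       125.00        79.4035       397.0173       2,382.1037
  6       125.00        72.5146       435.0874       3,045.6121
  7    50,125.00    26,555.5653   185,888.9573   1,487,111.6586
  Σ                 27,108.0435   187,677.1274   1,496,274.6097
P = 27,108.0435; D_Mac = 6.92330 yrs; D_mod = 6.32265 yrs; C = 46.03466.
Duration effect: -6.32265 × (-0.0075) = +0.047420
Convexity effect: 0.5 × 46.03466 × (-0.0075)² = +0.0012947
ΔP/P ≈ +0.047420 + 0.0012947 = +0.048715 = +4.8715%.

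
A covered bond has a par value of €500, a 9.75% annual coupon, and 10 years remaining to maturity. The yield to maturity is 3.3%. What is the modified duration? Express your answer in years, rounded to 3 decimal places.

7.229 years

Periodic yield y = 0.033. First find Macaulay duration:
  t   CF        PV=CF/(1+0.033)^t    t·PV
  1        48.75        47.1926        47.1926
  2        48.75        45.6850        91.3701
  3        48.75        44.2256       132.6768
  4        48.75        42.8128       171.2511
  5        48.75        41.4451       207.2254
  6        48.75        40.1211       240.7265
  7        48.75        38.8394       271.8757
  8        48.75        37.5986       300.7891
  9        48.75        36.3975       327.5776
  10      548.75       396.6170     3,966.1699
  Σ                    770.9347     5,756.8548
P = 770.9347; Macaulay duration = 5,756.8548 / 770.9347 = 7.46737 years.
Modified duration = D_Mac / (1 + y) = 7.46737 / 1.033 = 7.22882 years.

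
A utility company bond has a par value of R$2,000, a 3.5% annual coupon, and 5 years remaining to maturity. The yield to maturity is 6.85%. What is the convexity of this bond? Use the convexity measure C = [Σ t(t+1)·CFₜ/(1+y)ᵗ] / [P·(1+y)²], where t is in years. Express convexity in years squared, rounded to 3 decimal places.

23.800

With y = 0.0685:
  t   CF        PV=CF/(1+0.0685)^t    t·PV        t(t+1)·PV
  1        70.00        65.5124        65.5124         131.0248
  2        70.00        61.3125       122.6250         367.8750
  3        70.00        57.3818       172.1455         688.5821
  4        70.00        53.7032       214.8127       1,074.0634
  5     2,070.00     1,486.2700     7,431.3500      44,588.1001
  Σ                  1,724.1799     8,006.4456      46,849.6454
P = 1,724.1799.
Convexity = Σ t(t+1)·PV / [P·(1+y)²] = 46,849.6454 / (1,724.1799 × 1.141692) = 23.79987.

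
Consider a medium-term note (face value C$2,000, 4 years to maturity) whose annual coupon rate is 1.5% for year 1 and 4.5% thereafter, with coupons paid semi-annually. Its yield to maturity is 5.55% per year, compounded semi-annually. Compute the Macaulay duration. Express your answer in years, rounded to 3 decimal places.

Periodic yield y = 0.02775. Discount each cash flow and weight by its period:
  t   CF        PV=CF/(1+0.02775)^t    t·PV
  1        15.00        14.5950        14.5950
  2        15.00        14.2009        28.4018
  3        45.00        41.4524       124.3573
  4        45.00        40.3332       161.3328
  5        45.00        39.2442       196.2208
  6        45.00        38.1845       229.1073
  7        45.00        37.1535       260.0747
  8     2,045.00     1,642.8330    13,142.6643
  Σ                  1,867.9968    14,156.7540
Price P = Σ PV = 1,867.9968.
Macaulay duration = Σ(t·PV) / P = 14,156.7540 / 1,867.9968 = 7.57858 half-year periods.
In years: 7.57858 / 2 = 3.78929 years.

3.789 years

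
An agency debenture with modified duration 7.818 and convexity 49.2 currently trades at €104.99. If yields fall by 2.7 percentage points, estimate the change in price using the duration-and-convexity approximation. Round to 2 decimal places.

+€24.04

Duration effect: -D_mod·Δy = -7.818 × (-0.027) = +0.211086
Convexity effect: ½·C·(Δy)² = 0.5 × 49.2 × (-0.027)² = +0.0179334
ΔP/P ≈ +0.211086 + 0.0179334 = +0.2290194
ΔP ≈ 104.99 × (+0.2290194) = +24.044746806.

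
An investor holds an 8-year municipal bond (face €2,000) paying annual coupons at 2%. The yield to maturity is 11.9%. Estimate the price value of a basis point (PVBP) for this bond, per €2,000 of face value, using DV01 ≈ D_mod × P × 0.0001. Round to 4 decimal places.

Periodic yield y = 0.119.
  t   CF        PV=CF/(1+0.119)^t    t·PV
  1        40.00        35.7462        35.7462
  2        40.00        31.9448        63.8895
  3        40.00        28.5476        85.6428
  4        40.00        25.5117       102.0469
  5        40.00        22.7987       113.9934
  6        40.00        20.3741       122.2449
  7        40.00        18.2075       127.4522
  8     2,040.00       829.8307     6,638.6453
  Σ                  1,012.9612     7,289.6612
P = 1,012.9612; D_Mac = 7.19639 yrs; D_mod = 6.43109 yrs.
DV01 ≈ 6.43109 × 1,012.9612 × 0.0001 = 0.651444.

€0.6514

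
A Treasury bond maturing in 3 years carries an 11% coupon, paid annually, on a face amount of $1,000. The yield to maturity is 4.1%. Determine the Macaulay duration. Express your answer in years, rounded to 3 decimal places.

Periodic yield y = 0.041. Discount each cash flow and weight by its year:
  t   CF        PV=CF/(1+0.041)^t    t·PV
  1       110.00       105.6676       105.6676
  2       110.00       101.5059       203.0118
  3     1,110.00       983.9449     2,951.8348
  Σ                  1,191.1184     3,260.5142
Price P = Σ PV = 1,191.1184.
Macaulay duration = Σ(t·PV) / P = 3,260.5142 / 1,191.1184 = 2.73736 years.

2.737 years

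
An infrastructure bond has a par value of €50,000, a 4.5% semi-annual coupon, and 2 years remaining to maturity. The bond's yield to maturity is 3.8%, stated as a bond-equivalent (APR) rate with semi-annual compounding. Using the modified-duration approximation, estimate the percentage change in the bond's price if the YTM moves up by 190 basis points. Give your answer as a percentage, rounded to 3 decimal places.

Periodic yield y = 0.019. Modified duration first:
  t   CF        PV=CF/(1+0.019)^t    t·PV
  1     1,125.00     1,104.0236     1,104.0236
  2     1,125.00     1,083.4382     2,166.8765
  3     1,125.00     1,063.2367     3,189.7102
  4    51,125.00    47,417.2742   189,669.0969
  Σ                 50,667.9727   196,129.7071
P = 50,667.9727; D_Mac = 3.87088 half-year periods = 1.93544 yrs; D_mod = 1.93544/(1+0.019) = 1.89935 yrs.
ΔP/P ≈ -D_mod · Δy = -1.89935 × (+0.019) = -0.036088 = -3.6088%.

-3.609%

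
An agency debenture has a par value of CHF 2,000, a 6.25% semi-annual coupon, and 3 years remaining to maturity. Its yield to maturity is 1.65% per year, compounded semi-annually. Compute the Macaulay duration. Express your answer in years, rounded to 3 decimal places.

Periodic yield y = 0.00825. Discount each cash flow and weight by its period:
  t   CF        PV=CF/(1+0.00825)^t    t·PV
  1        62.50        61.9886        61.9886
  2        62.50        61.4814       122.9627
  3        62.50        60.9783       182.9349
  4        62.50        60.4793       241.9174
  5        62.50        59.9845       299.9224
  6     2,062.50     1,963.2905    11,779.7432
  Σ                  2,268.2026    12,689.4692
Price P = Σ PV = 2,268.2026.
Macaulay duration = Σ(t·PV) / P = 12,689.4692 / 2,268.2026 = 5.59450 half-year periods.
In years: 5.59450 / 2 = 2.79725 years.

2.797 years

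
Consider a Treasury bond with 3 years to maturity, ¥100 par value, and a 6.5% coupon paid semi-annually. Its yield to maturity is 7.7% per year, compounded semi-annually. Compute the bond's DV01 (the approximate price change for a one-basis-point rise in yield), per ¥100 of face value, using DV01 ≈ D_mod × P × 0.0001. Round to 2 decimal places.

¥0.03

Periodic yield y = 0.0385.
  t   CF        PV=CF/(1+0.0385)^t    t·PV
  1         3.25         3.1295         3.1295
  2         3.25         3.0135         6.0270
  3         3.25         2.9018         8.7053
  4         3.25         2.7942        11.1768
  5         3.25         2.6906        13.4531
  6       103.25        82.3097       493.8582
  Σ                     96.8393       536.3499
P = 96.8393; D_Mac = 5.53856 half-year periods = 2.76928 yrs; D_mod = 2.66661 yrs.
DV01 ≈ 2.66661 × 96.8393 × 0.0001 = 0.025823.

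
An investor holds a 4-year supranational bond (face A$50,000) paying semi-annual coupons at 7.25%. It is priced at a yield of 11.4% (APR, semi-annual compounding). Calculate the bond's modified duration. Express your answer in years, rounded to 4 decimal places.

3.3146 years

Periodic yield y = 0.057. First find Macaulay duration:
  t   CF        PV=CF/(1+0.057)^t    t·PV
  1     1,812.50     1,714.7588     1,714.7588
  2     1,812.50     1,622.2883     3,244.5766
  3     1,812.50     1,534.8045     4,604.4134
  4     1,812.50     1,452.0383     5,808.1531
  5     1,812.50     1,373.7354     6,868.6768
  6     1,812.50     1,299.6550     7,797.9302
  7     1,812.50     1,229.5696     8,606.9869
  8    51,812.50    33,253.2923   266,026.3381
  Σ                 43,480.1420   304,671.8340
P = 43,480.1420; Macaulay duration = 304,671.8340 / 43,480.1420 = 7.00715 half-year periods = 3.50357 years.
Modified duration = D_Mac / (1 + y) = 3.50357 / 1.057 = 3.31464 years.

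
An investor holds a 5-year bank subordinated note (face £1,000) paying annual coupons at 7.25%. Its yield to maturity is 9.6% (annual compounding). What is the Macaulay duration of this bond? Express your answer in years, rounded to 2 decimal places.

4.33 years

Periodic yield y = 0.096. Discount each cash flow and weight by its year:
  t   CF        PV=CF/(1+0.096)^t    t·PV
  1        72.50        66.1496        66.1496
  2        72.50        60.3555       120.7110
  3        72.50        55.0689       165.2067
  4        72.50        50.2453       200.9814
  5     1,072.50       678.1793     3,390.8965
  Σ                    909.9987     3,943.9452
Price P = Σ PV = 909.9987.
Macaulay duration = Σ(t·PV) / P = 3,943.9452 / 909.9987 = 4.33401 years.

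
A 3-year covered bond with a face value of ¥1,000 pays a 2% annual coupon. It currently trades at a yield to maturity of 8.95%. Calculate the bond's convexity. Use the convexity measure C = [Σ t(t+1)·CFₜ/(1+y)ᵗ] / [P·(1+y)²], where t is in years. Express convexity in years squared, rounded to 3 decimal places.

With y = 0.0895:
  t   CF        PV=CF/(1+0.0895)^t    t·PV        t(t+1)·PV
  1        20.00        18.3570        18.3570          36.7141
  2        20.00        16.8491        33.6981         101.0943
  3     1,020.00       788.7120     2,366.1361       9,464.5444
  Σ                    823.9181     2,418.1913       9,602.3528
P = 823.9181.
Convexity = Σ t(t+1)·PV / [P·(1+y)²] = 9,602.3528 / (823.9181 × 1.187010) = 9.81836.

9.818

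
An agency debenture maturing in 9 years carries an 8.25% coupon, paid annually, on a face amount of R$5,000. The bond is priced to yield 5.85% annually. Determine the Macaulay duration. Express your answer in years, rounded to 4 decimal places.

6.8765 years

Periodic yield y = 0.0585. Discount each cash flow and weight by its year:
  t   CF        PV=CF/(1+0.0585)^t    t·PV
  1       412.50       389.7024       389.7024
  2       412.50       368.1648       736.3295
  3       412.50       347.8174     1,043.4523
  4       412.50       328.5947     1,314.3786
  5       412.50       310.4343     1,552.1713
  6       412.50       293.2775     1,759.6651
  7       412.50       277.0690     1,939.4829
  8       412.50       261.7562     2,094.0500
  9     5,412.50     3,244.7418    29,202.6765
  Σ                  5,821.5581    40,031.9088
Price P = Σ PV = 5,821.5581.
Macaulay duration = Σ(t·PV) / P = 40,031.9088 / 5,821.5581 = 6.87649 years.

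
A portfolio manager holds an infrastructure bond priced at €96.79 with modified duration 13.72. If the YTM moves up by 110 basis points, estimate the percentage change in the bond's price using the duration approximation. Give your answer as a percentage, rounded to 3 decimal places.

Duration approximation: ΔP/P ≈ -D_mod · Δy = -13.72 × (+0.011) = -0.150920.
As a percentage: -15.0920%.

-15.092%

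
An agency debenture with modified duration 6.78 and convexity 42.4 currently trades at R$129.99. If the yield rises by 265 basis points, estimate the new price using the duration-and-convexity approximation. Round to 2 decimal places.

Duration effect: -D_mod·Δy = -6.78 × (+0.0265) = -0.179670
Convexity effect: ½·C·(Δy)² = 0.5 × 42.4 × (0.0265)² = +0.0148877
ΔP/P ≈ -0.179670 + 0.0148877 = -0.1647823
New price ≈ 129.99 × (1 - 0.1647823) = 108.569948823.

R$108.57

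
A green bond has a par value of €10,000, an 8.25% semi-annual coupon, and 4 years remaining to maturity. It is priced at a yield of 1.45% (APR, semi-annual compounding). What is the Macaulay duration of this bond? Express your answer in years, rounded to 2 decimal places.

3.55 years

Periodic yield y = 0.00725. Discount each cash flow and weight by its period:
  t   CF        PV=CF/(1+0.00725)^t    t·PV
  1       412.50       409.5309       409.5309
  2       412.50       406.5832       813.1663
  3       412.50       403.6567     1,210.9700
  4       412.50       400.7512     1,603.0049
  5       412.50       397.8667     1,989.3334
  6       412.50       395.0029     2,370.0175
  7       412.50       392.1598     2,745.1183
  8    10,412.50     9,827.8112    78,622.4898
  Σ                 12,633.3625    89,763.6311
Price P = Σ PV = 12,633.3625.
Macaulay duration = Σ(t·PV) / P = 89,763.6311 / 12,633.3625 = 7.10528 half-year periods.
In years: 7.10528 / 2 = 3.55264 years.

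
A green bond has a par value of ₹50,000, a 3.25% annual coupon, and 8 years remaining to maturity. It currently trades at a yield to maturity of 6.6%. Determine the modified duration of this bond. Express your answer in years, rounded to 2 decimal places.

Periodic yield y = 0.066. First find Macaulay duration:
  t   CF        PV=CF/(1+0.066)^t    t·PV
  1     1,625.00     1,524.3902     1,524.3902
  2     1,625.00     1,430.0096     2,860.0192
  3     1,625.00     1,341.4724     4,024.4173
  4     1,625.00     1,258.4169     5,033.6677
  5     1,625.00     1,180.5037     5,902.5184
  6     1,625.00     1,107.4143     6,644.4860
  7     1,625.00     1,038.8502     7,271.9515
  8    51,625.00    30,960.1052   247,680.8413
  Σ                 39,841.1626   280,942.2915
P = 39,841.1626; Macaulay duration = 280,942.2915 / 39,841.1626 = 7.05156 years.
Modified duration = D_Mac / (1 + y) = 7.05156 / 1.066 = 6.61497 years.

6.61 years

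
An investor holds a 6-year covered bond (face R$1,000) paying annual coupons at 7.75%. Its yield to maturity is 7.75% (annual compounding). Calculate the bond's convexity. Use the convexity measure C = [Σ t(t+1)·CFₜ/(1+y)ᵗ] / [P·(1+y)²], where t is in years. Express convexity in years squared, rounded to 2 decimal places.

With y = 0.0775:
  t   CF        PV=CF/(1+0.0775)^t    t·PV        t(t+1)·PV
  1        77.50        71.9258        71.9258         143.8515
  2        77.50        66.7524       133.5049         400.5146
  3        77.50        61.9512       185.8537         743.4146
  4        77.50        57.4953       229.9813       1,149.9066
  5        77.50        53.3599       266.7997       1,600.7981
  6     1,077.50       688.5153     4,131.0919      28,917.6433
  Σ                  1,000.0000     5,019.1572      32,956.1288
P = 1,000.0000.
Convexity = Σ t(t+1)·PV / [P·(1+y)²] = 32,956.1288 / (1,000.0000 × 1.161006) = 28.38583.

28.39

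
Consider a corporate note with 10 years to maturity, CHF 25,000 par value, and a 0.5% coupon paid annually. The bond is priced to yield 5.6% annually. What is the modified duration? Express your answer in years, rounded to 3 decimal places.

9.185 years

Periodic yield y = 0.056. First find Macaulay duration:
  t   CF        PV=CF/(1+0.056)^t    t·PV
  1       125.00       118.3712       118.3712
  2       125.00       112.0940       224.1879
  3       125.00       106.1496       318.4487
  4       125.00       100.5204       402.0817
  5       125.00        95.1898       475.9490
  6       125.00        90.1419       540.8511
  7       125.00        85.3616       597.5313
  8       125.00        80.8349       646.6788
  9       125.00        76.5482       688.9334
  10   25,125.00    14,570.2461   145,702.4614
  Σ                 15,435.4576   149,715.4946
P = 15,435.4576; Macaulay duration = 149,715.4946 / 15,435.4576 = 9.69945 years.
Modified duration = D_Mac / (1 + y) = 9.69945 / 1.056 = 9.18509 years.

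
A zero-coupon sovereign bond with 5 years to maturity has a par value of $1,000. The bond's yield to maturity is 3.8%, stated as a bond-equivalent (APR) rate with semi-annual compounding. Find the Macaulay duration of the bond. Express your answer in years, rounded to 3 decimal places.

A zero-coupon bond has a single cash flow at maturity, so its Macaulay duration equals its maturity: 5 years.
(Equivalently: 10 semi-annual periods ÷ 2 = 5 years.)

5.000 years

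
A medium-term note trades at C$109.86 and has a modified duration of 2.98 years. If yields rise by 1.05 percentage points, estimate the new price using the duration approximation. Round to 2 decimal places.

C$106.42

Duration approximation: ΔP/P ≈ -D_mod · Δy = -2.98 × (+0.0105) = -0.031290.
New price ≈ 109.86 × (1 - 0.031290) = 106.4224806.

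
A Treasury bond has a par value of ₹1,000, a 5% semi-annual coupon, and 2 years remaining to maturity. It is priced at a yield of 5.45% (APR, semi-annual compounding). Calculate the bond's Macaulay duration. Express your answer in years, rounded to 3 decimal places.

Periodic yield y = 0.02725. Discount each cash flow and weight by its period:
  t   CF        PV=CF/(1+0.02725)^t    t·PV
  1        25.00        24.3368        24.3368
  2        25.00        23.6912        47.3825
  3        25.00        23.0628        69.1883
  4     1,025.00       920.4904     3,681.9616
  Σ                    991.5812     3,822.8692
Price P = Σ PV = 991.5812.
Macaulay duration = Σ(t·PV) / P = 3,822.8692 / 991.5812 = 3.85533 half-year periods.
In years: 3.85533 / 2 = 1.92766 years.

1.928 years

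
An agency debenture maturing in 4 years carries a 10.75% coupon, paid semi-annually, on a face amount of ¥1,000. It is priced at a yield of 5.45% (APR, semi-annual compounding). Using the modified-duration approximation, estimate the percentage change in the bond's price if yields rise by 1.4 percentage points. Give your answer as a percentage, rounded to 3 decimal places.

-4.654%

Periodic yield y = 0.02725. Modified duration first:
  t   CF        PV=CF/(1+0.02725)^t    t·PV
  1        53.75        52.3242        52.3242
  2        53.75        50.9362       101.8723
  3        53.75        49.5850       148.7549
  4        53.75        48.2696       193.0785
  5        53.75        46.9892       234.9458
  6        53.75        45.7427       274.4561
  7        53.75        44.5293       311.7048
  8     1,053.75       849.8228     6,798.5825
  Σ                  1,188.1988     8,115.7191
P = 1,188.1988; D_Mac = 6.83027 half-year periods = 3.41514 yrs; D_mod = 3.41514/(1+0.02725) = 3.32454 yrs.
ΔP/P ≈ -D_mod · Δy = -3.32454 × (+0.014) = -0.046544 = -4.6544%.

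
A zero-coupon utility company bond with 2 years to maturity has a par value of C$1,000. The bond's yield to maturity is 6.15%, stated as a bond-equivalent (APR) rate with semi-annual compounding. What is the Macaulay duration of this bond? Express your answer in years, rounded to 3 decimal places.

A zero-coupon bond has a single cash flow at maturity, so its Macaulay duration equals its maturity: 2 years.
(Equivalently: 4 semi-annual periods ÷ 2 = 2 years.)

2.000 years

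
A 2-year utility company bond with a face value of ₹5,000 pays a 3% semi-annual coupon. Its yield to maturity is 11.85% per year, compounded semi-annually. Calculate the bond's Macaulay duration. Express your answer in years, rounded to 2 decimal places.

Periodic yield y = 0.05925. Discount each cash flow and weight by its period:
  t   CF        PV=CF/(1+0.05925)^t    t·PV
  1        75.00        70.8048        70.8048
  2        75.00        66.8443       133.6886
  3        75.00        63.1053       189.3159
  4     5,075.00     4,031.2725    16,125.0900
  Σ                  4,232.0269    16,518.8993
Price P = Σ PV = 4,232.0269.
Macaulay duration = Σ(t·PV) / P = 16,518.8993 / 4,232.0269 = 3.90331 half-year periods.
In years: 3.90331 / 2 = 1.95165 years.

1.95 years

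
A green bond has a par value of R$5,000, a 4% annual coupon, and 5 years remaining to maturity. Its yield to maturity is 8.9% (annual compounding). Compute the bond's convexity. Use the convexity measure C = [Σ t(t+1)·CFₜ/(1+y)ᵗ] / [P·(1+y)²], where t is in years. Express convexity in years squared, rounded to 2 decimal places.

With y = 0.089:
  t   CF        PV=CF/(1+0.089)^t    t·PV        t(t+1)·PV
  1       200.00       183.6547       183.6547         367.3095
  2       200.00       168.6453       337.2906       1,011.8718
  3       200.00       154.8625       464.5876       1,858.3504
  4       200.00       142.2062       568.8247       2,844.1236
  5     5,200.00     3,395.1889    16,975.9446     101,855.6676
  Σ                  4,044.5577    18,530.3022     107,937.3229
P = 4,044.5577.
Convexity = Σ t(t+1)·PV / [P·(1+y)²] = 107,937.3229 / (4,044.5577 × 1.185921) = 22.50323.

22.50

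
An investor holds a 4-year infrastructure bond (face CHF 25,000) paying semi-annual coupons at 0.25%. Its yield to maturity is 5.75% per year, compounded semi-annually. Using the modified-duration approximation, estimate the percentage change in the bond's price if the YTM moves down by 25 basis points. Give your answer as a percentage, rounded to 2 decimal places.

+0.97%

Periodic yield y = 0.02875. Modified duration first:
  t   CF        PV=CF/(1+0.02875)^t    t·PV
  1        31.25        30.3767        30.3767
  2        31.25        29.5277        59.0555
  3        31.25        28.7025        86.1076
  4        31.25        27.9004       111.6017
  5        31.25        27.1207       135.6035
  6        31.25        26.3628       158.1766
  7        31.25        25.6260       179.3821
  8    25,031.25    19,952.7955   159,622.3642
  Σ                 20,148.4124   160,382.6678
P = 20,148.4124; D_Mac = 7.96006 half-year periods = 3.98003 yrs; D_mod = 3.98003/(1+0.02875) = 3.86880 yrs.
ΔP/P ≈ -D_mod · Δy = -3.86880 × (-0.0025) = +0.009672 = +0.9672%.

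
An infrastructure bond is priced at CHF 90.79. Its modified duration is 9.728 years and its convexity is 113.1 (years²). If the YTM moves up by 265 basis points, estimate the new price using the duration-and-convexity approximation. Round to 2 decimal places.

CHF 70.99

Duration effect: -D_mod·Δy = -9.728 × (+0.0265) = -0.257792
Convexity effect: ½·C·(Δy)² = 0.5 × 113.1 × (0.0265)² = +0.0397122375
ΔP/P ≈ -0.257792 + 0.0397122375 = -0.2180797625
New price ≈ 90.79 × (1 - 0.2180797625) = 70.990538362625.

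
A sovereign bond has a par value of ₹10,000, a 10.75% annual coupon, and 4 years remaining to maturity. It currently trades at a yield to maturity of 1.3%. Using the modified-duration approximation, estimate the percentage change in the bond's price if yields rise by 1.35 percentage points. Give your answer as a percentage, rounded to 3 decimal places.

-4.715%

Periodic yield y = 0.013. Modified duration first:
  t   CF        PV=CF/(1+0.013)^t    t·PV
  1     1,075.00     1,061.2043     1,061.2043
  2     1,075.00     1,047.5857     2,095.1715
  3     1,075.00     1,034.1419     3,102.4257
  4    11,075.00    10,517.3410    42,069.3638
  Σ                 13,660.2729    48,328.1653
P = 13,660.2729; D_Mac = 3.53786 yrs; D_mod = 3.53786/(1+0.013) = 3.49246 yrs.
ΔP/P ≈ -D_mod · Δy = -3.49246 × (+0.0135) = -0.047148 = -4.7148%.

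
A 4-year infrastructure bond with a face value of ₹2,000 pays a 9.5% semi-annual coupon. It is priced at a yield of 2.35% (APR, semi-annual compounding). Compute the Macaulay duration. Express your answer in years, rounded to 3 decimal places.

3.495 years

Periodic yield y = 0.01175. Discount each cash flow and weight by its period:
  t   CF        PV=CF/(1+0.01175)^t    t·PV
  1        95.00        93.8967        93.8967
  2        95.00        92.8062       185.6125
  3        95.00        91.7284       275.1853
  4        95.00        90.6631       362.6526
  5        95.00        89.6102       448.0511
  6        95.00        88.5695       531.4172
  7        95.00        87.5409       612.7865
  8     2,095.00     1,908.0877    15,264.7013
  Σ                  2,542.9029    17,774.3030
Price P = Σ PV = 2,542.9029.
Macaulay duration = Σ(t·PV) / P = 17,774.3030 / 2,542.9029 = 6.98977 half-year periods.
In years: 6.98977 / 2 = 3.49488 years.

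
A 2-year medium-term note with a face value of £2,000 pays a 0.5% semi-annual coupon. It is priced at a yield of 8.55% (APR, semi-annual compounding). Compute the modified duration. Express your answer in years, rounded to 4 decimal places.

1.9102 years

Periodic yield y = 0.04275. First find Macaulay duration:
  t   CF        PV=CF/(1+0.04275)^t    t·PV
  1         5.00         4.7950         4.7950
  2         5.00         4.5984         9.1969
  3         5.00         4.4099        13.2297
  4     2,005.00     1,695.8740     6,783.4960
  Σ                  1,709.6774     6,810.7176
P = 1,709.6774; Macaulay duration = 6,810.7176 / 1,709.6774 = 3.98363 half-year periods = 1.99181 years.
Modified duration = D_Mac / (1 + y) = 1.99181 / 1.04275 = 1.91015 years.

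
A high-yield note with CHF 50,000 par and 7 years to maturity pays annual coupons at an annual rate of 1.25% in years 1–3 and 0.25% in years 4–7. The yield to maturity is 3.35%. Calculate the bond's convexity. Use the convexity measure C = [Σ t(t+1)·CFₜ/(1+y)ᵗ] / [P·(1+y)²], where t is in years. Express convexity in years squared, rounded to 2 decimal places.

50.31

With y = 0.0335:
  t   CF        PV=CF/(1+0.0335)^t    t·PV        t(t+1)·PV
  1       625.00       604.7412       604.7412       1,209.4823
  2       625.00       585.1390     1,170.2780       3,510.8341
  3       625.00       566.1722     1,698.5167       6,794.0669
  4       125.00       109.5641       438.2562       2,191.2811
  5       125.00       106.0126       530.0631       3,180.3789
  6       125.00       102.5763       615.4579       4,308.2056
  7    50,125.00    39,799.8118   278,598.6829   2,228,789.4631
  Σ                 41,874.0173   283,655.9961   2,249,983.7119
P = 41,874.0173.
Convexity = Σ t(t+1)·PV / [P·(1+y)²] = 2,249,983.7119 / (41,874.0173 × 1.068122) = 50.30530.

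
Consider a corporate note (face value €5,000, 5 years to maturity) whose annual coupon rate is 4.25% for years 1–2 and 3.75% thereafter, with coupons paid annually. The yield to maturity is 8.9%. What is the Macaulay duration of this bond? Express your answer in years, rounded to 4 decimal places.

4.5689 years

Periodic yield y = 0.089. Discount each cash flow and weight by its year:
  t   CF        PV=CF/(1+0.089)^t    t·PV
  1       212.50       195.1331       195.1331
  2       212.50       179.1856       358.3713
  3       187.50       145.1836       435.5509
  4       187.50       133.3183       533.2732
  5     5,187.50     3,387.0274    16,935.1370
  Σ                  4,039.8481    18,457.4655
Price P = Σ PV = 4,039.8481.
Macaulay duration = Σ(t·PV) / P = 18,457.4655 / 4,039.8481 = 4.56885 years.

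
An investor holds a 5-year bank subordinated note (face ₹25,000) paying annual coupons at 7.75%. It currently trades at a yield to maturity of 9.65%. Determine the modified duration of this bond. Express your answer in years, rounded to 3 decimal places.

3.923 years

Periodic yield y = 0.0965. First find Macaulay duration:
  t   CF        PV=CF/(1+0.0965)^t    t·PV
  1     1,937.50     1,766.9859     1,766.9859
  2     1,937.50     1,611.4782     3,222.9564
  3     1,937.50     1,469.6564     4,408.9691
  4     1,937.50     1,340.3159     5,361.2636
  5    26,937.50    16,994.7237    84,973.6183
  Σ                 23,183.1600    99,733.7933
P = 23,183.1600; Macaulay duration = 99,733.7933 / 23,183.1600 = 4.30199 years.
Modified duration = D_Mac / (1 + y) = 4.30199 / 1.0965 = 3.92339 years.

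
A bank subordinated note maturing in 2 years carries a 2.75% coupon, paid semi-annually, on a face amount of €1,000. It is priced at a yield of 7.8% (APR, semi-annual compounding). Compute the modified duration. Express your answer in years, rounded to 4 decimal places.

Periodic yield y = 0.039. First find Macaulay duration:
  t   CF        PV=CF/(1+0.039)^t    t·PV
  1        13.75        13.2339        13.2339
  2        13.75        12.7371        25.4743
  3        13.75        12.2590        36.7771
  4     1,013.75       869.8987     3,479.5948
  Σ                    908.1287     3,555.0800
P = 908.1287; Macaulay duration = 3,555.0800 / 908.1287 = 3.91473 half-year periods = 1.95737 years.
Modified duration = D_Mac / (1 + y) = 1.95737 / 1.039 = 1.88389 years.

1.8839 years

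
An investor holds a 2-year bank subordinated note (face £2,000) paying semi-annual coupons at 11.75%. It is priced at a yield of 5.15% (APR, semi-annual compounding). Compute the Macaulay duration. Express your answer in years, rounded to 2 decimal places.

1.85 years

Periodic yield y = 0.02575. Discount each cash flow and weight by its period:
  t   CF        PV=CF/(1+0.02575)^t    t·PV
  1       117.50       114.5503       114.5503
  2       117.50       111.6747       223.3494
  3       117.50       108.8713       326.6138
  4     2,117.50     1,912.7461     7,650.9842
  Σ                  2,247.8424     8,315.4978
Price P = Σ PV = 2,247.8424.
Macaulay duration = Σ(t·PV) / P = 8,315.4978 / 2,247.8424 = 3.69932 half-year periods.
In years: 3.69932 / 2 = 1.84966 years.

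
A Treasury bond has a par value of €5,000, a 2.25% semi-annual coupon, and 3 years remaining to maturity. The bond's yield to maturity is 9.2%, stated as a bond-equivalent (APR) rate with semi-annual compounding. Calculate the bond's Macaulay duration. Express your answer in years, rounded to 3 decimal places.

Periodic yield y = 0.046. Discount each cash flow and weight by its period:
  t   CF        PV=CF/(1+0.046)^t    t·PV
  1        56.25        53.7763        53.7763
  2        56.25        51.4114       102.8227
  3        56.25        49.1504       147.4513
  4        56.25        46.9890       187.9558
  5        56.25        44.9225       224.6126
  6     5,056.25     3,860.4544    23,162.7267
  Σ                  4,106.7040    23,879.3454
Price P = Σ PV = 4,106.7040.
Macaulay duration = Σ(t·PV) / P = 23,879.3454 / 4,106.7040 = 5.81472 half-year periods.
In years: 5.81472 / 2 = 2.90736 years.

2.907 years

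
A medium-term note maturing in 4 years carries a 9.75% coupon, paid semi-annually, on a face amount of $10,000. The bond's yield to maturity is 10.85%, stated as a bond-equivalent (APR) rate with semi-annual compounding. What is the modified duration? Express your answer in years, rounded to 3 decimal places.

Periodic yield y = 0.05425. First find Macaulay duration:
  t   CF        PV=CF/(1+0.05425)^t    t·PV
  1       487.50       462.4140       462.4140
  2       487.50       438.6190       877.2379
  3       487.50       416.0483     1,248.1450
  4       487.50       394.6392     1,578.5567
  5       487.50       374.3317     1,871.6583
  6       487.50       355.0692     2,130.4150
  7       487.50       336.7979     2,357.5852
  8    10,487.50     6,872.6321    54,981.0568
  Σ                  9,650.5513    65,507.0690
P = 9,650.5513; Macaulay duration = 65,507.0690 / 9,650.5513 = 6.78791 half-year periods = 3.39395 years.
Modified duration = D_Mac / (1 + y) = 3.39395 / 1.05425 = 3.21931 years.

3.219 years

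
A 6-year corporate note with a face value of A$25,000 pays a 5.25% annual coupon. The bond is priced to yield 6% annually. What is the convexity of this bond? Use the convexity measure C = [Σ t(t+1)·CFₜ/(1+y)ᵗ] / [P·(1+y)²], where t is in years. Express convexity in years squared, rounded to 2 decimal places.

31.49

With y = 0.06:
  t   CF        PV=CF/(1+0.06)^t    t·PV        t(t+1)·PV
  1     1,312.50     1,238.2075     1,238.2075       2,476.4151
  2     1,312.50     1,168.1203     2,336.2407       7,008.7220
  3     1,312.50     1,102.0003     3,306.0009      13,224.0037
  4     1,312.50     1,039.6229     4,158.4917      20,792.4587
  5     1,312.50       980.7764     4,903.8818      29,423.2906
  6    26,312.50    18,549.2742   111,295.6453     779,069.5173
  Σ                 24,078.0017   127,238.4679     851,994.4072
P = 24,078.0017.
Convexity = Σ t(t+1)·PV / [P·(1+y)²] = 851,994.4072 / (24,078.0017 × 1.123600) = 31.49231.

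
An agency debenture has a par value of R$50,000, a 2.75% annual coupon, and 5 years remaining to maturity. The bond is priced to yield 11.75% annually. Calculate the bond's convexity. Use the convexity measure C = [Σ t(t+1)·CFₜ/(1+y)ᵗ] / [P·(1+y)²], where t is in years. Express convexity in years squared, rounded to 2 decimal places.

With y = 0.1175:
  t   CF        PV=CF/(1+0.1175)^t    t·PV        t(t+1)·PV
  1     1,375.00     1,230.4251     1,230.4251       2,460.8501
  2     1,375.00     1,101.0515     2,202.1030       6,606.3090
  3     1,375.00       985.2810     2,955.8430      11,823.3719
  4     1,375.00       881.6832     3,526.7328      17,633.6642
  5    51,375.00    29,479.0970   147,395.4849     884,372.9094
  Σ                 33,677.5377   157,310.5888     922,897.1047
P = 33,677.5377.
Convexity = Σ t(t+1)·PV / [P·(1+y)²] = 922,897.1047 / (33,677.5377 × 1.248806) = 21.94411.

21.94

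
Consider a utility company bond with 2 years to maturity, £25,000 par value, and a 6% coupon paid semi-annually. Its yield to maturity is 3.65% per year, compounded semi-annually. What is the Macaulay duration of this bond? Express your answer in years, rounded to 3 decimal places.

Periodic yield y = 0.01825. Discount each cash flow and weight by its period:
  t   CF        PV=CF/(1+0.01825)^t    t·PV
  1       750.00       736.5578       736.5578
  2       750.00       723.3566     1,446.7131
  3       750.00       710.3919     2,131.1757
  4    25,750.00    23,952.9804    95,811.9214
  Σ                 26,123.2866   100,126.3681
Price P = Σ PV = 26,123.2866.
Macaulay duration = Σ(t·PV) / P = 100,126.3681 / 26,123.2866 = 3.83284 half-year periods.
In years: 3.83284 / 2 = 1.91642 years.

1.916 years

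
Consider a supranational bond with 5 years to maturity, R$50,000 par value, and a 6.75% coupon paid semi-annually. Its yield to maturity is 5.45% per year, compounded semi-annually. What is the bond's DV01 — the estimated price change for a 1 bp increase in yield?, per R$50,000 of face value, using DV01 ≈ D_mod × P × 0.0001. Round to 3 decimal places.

Periodic yield y = 0.02725.
  t   CF        PV=CF/(1+0.02725)^t    t·PV
  1     1,687.50     1,642.7355     1,642.7355
  2     1,687.50     1,599.1584     3,198.3168
  3     1,687.50     1,556.7373     4,670.2119
  4     1,687.50     1,515.4415     6,061.7661
  5     1,687.50     1,475.2412     7,376.2060
  6     1,687.50     1,436.1073     8,616.6436
  7     1,687.50     1,398.0115     9,786.0802
  8     1,687.50     1,360.9262    10,887.4098
  9     1,687.50     1,324.8247    11,923.4227
  10   51,687.50    39,502.4496   395,024.4959
  Σ                 52,811.6332   459,187.2885
P = 52,811.6332; D_Mac = 8.69481 half-year periods = 4.34741 yrs; D_mod = 4.23208 yrs.
DV01 ≈ 4.23208 × 52,811.6332 × 0.0001 = 22.350318.

R$22.350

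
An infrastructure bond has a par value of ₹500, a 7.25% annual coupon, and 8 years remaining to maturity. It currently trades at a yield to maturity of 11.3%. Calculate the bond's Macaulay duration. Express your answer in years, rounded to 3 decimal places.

Periodic yield y = 0.113. Discount each cash flow and weight by its year:
  t   CF        PV=CF/(1+0.113)^t    t·PV
  1        36.25        32.5696        32.5696
  2        36.25        29.2629        58.5258
  3        36.25        26.2919        78.8758
  4        36.25        23.6226        94.4903
  5        36.25        21.2242       106.1212
  6        36.25        19.0694       114.4164
  7        36.25        17.1333       119.9333
  8       536.25       227.7225     1,821.7802
  Σ                    396.8966     2,426.7127
Price P = Σ PV = 396.8966.
Macaulay duration = Σ(t·PV) / P = 2,426.7127 / 396.8966 = 6.11422 years.

6.114 years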